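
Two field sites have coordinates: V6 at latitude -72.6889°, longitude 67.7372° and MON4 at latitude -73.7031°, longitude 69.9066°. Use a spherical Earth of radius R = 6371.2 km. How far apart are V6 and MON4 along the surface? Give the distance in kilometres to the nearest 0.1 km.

132.6 km

Δφ = -1.0142°,  Δλ = 2.1694°
a = sin²(Δφ/2) + cos φ₁ cos φ₂ sin²(Δλ/2) = 0.000108
c = 2·arcsin(√a) = 0.020809 rad = 1.1923°
d = R·c = 6371.2 × 0.020809 = 132.6 km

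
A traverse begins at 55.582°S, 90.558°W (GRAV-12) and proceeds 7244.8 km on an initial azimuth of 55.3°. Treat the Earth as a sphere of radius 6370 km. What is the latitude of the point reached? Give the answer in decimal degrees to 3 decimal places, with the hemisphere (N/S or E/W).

3.123°S

δ = d/R = 7244.8/6370 = 1.137331 rad
φ₂ = arcsin(sin φ₁ cos δ + cos φ₁ sin δ cos θ)
   = arcsin(-0.82494·0.42002 + 0.56523·0.90752·0.56928) = -3.12273°
λ₂ = λ₁ + atan2(sin θ sin δ cos φ₁, cos δ − sin φ₁ sin φ₂) = -42.20802°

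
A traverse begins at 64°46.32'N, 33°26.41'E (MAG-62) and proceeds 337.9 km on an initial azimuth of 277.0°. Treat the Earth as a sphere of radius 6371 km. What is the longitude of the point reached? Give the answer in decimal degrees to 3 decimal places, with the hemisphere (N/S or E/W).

26.296°E

MAG-62: φ = +64.77200°, λ = +33.44017°
δ = d/R = 337.9/6371 = 0.053037 rad
φ₂ = arcsin(sin φ₁ cos δ + cos φ₁ sin δ cos θ)
   = arcsin(0.90462·0.99859 + 0.42622·0.05301·0.12187) = 64.97191°
λ₂ = λ₁ + atan2(sin θ sin δ cos φ₁, cos δ − sin φ₁ sin φ₂) = 26.29567°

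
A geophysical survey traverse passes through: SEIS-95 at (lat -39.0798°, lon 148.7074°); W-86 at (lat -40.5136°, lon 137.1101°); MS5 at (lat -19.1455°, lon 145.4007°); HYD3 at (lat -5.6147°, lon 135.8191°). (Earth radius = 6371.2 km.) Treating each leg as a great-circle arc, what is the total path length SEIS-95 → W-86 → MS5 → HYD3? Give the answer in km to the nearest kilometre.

5335 km

SEIS-95→W-86: c = 0.157397 rad, d = 1002.81 km
W-86→MS5: c = 0.393029 rad, d = 2504.07 km
MS5→HYD3: c = 0.286890 rad, d = 1827.83 km
Total = 1002.81 + 2504.07 + 1827.83 = 5334.71 km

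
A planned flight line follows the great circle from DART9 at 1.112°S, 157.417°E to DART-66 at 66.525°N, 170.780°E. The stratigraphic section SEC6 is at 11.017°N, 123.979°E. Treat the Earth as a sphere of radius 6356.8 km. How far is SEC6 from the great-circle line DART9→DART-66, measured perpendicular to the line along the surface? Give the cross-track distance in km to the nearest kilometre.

3769 km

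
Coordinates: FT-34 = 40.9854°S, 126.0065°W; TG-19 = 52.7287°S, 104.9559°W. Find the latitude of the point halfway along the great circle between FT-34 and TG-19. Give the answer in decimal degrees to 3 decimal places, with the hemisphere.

Bx = cos φ₂ cos Δλ = 0.565175,  By = cos φ₂ sin Δλ = 0.217523
φₘ = atan2(sin φ₁ + sin φ₂, √((cos φ₁ + Bx)² + By²)) = -47.33593°
λₘ = λ₁ + atan2(By, cos φ₁ + Bx) = -116.64917°

47.336°S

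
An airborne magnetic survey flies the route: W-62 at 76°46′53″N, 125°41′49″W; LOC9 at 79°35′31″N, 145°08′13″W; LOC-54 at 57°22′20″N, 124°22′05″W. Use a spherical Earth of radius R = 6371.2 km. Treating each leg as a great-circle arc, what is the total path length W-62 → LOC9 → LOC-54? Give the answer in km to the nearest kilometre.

3113 km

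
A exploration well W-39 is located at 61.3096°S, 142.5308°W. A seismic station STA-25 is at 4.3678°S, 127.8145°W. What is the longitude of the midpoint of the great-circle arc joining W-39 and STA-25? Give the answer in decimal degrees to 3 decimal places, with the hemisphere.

Bx = cos φ₂ cos Δλ = 0.964387,  By = cos φ₂ sin Δλ = 0.253295
φₘ = atan2(sin φ₁ + sin φ₂, √((cos φ₁ + Bx)² + By²)) = -33.02821°
λₘ = λ₁ + atan2(By, cos φ₁ + Bx) = -132.58476°

132.585°W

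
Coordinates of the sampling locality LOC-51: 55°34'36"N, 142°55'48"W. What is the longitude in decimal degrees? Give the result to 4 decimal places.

142.9300°W

142° + 55′/60 + 48″/3600 = 142 + 0.91667 + 0.01333 = 142.9300°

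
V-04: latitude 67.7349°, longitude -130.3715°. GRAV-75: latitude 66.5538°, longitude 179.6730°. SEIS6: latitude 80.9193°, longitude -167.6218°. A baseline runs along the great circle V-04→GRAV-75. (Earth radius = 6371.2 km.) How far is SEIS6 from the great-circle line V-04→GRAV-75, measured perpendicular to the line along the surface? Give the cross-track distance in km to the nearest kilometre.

δ₁₃ = central angle V-04→SEIS6 = 0.278598 rad  (haversine)
θ₁₃ = bearing V-04→SEIS6 = 339.673°,  θ₁₂ = bearing V-04→GRAV-75 = 289.973°
dₓₜ = R·arcsin(sin δ₁₃ · sin(θ₁₃ − θ₁₂)) = 6371.2·arcsin(0.27501·sin(49.700°)) = 1346.296 km
|dₓₜ| = 1346.296 km

1346 km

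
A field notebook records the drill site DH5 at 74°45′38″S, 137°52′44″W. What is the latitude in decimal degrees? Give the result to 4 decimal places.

74° + 45′/60 + 38″/3600 = 74 + 0.75000 + 0.01056 = 74.7606°

74.7606°S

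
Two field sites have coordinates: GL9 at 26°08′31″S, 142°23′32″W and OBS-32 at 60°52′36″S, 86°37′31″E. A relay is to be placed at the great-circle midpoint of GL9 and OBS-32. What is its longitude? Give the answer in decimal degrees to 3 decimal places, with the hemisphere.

GL9: φ = -26.14194°, λ = -142.39222°
OBS-32: φ = -60.87667°, λ = +86.62528°
Bx = cos φ₂ cos Δλ = -0.319186,  By = cos φ₂ sin Δλ = -0.367408
φₘ = atan2(sin φ₁ + sin φ₂, √((cos φ₁ + Bx)² + By²)) = -62.45840°
λₘ = λ₁ + atan2(By, cos φ₁ + Bx) = -174.81117°

174.811°W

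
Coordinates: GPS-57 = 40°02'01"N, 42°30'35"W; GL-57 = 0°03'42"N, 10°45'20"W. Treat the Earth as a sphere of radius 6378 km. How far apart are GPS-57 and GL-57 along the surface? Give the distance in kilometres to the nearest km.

5491 km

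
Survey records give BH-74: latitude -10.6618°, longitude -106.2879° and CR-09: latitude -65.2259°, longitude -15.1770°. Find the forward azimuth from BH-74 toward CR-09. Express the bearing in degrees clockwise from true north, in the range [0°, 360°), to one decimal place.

154.9°

Δλ = 91.1109°
y = sin Δλ · cos φ₂ = 0.418963
x = cos φ₁ sin φ₂ − sin φ₁ cos φ₂ cos Δλ = -0.893795
θ = atan2(y, x) = 154.8854° → 154.8854° (mod 360°)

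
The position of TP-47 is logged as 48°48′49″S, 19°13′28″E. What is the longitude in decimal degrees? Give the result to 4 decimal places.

19.2244°E

19° + 13′/60 + 28″/3600 = 19 + 0.21667 + 0.00778 = 19.2244°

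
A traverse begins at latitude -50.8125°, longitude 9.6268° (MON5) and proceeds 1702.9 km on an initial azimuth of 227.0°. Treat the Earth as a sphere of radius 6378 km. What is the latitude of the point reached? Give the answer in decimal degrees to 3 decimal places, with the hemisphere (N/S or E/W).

59.464°S

δ = d/R = 1702.9/6378 = 0.266996 rad
φ₂ = arcsin(sin φ₁ cos δ + cos φ₁ sin δ cos θ)
   = arcsin(-0.77508·0.96457 + 0.63186·0.26383·-0.68200) = -59.46436°
λ₂ = λ₁ + atan2(sin θ sin δ cos φ₁, cos δ − sin φ₁ sin φ₂) = -12.69329°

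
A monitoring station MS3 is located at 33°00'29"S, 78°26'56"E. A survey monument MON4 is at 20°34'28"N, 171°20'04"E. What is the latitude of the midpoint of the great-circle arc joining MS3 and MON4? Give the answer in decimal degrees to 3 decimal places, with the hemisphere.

8.968°S

MS3: φ = -33.00806°, λ = +78.44889°
MON4: φ = +20.57444°, λ = +171.33444°
Bx = cos φ₂ cos Δλ = -0.047130,  By = cos φ₂ sin Δλ = 0.935029
φₘ = atan2(sin φ₁ + sin φ₂, √((cos φ₁ + Bx)² + By²)) = -8.96840°
λₘ = λ₁ + atan2(By, cos φ₁ + Bx) = 128.20235°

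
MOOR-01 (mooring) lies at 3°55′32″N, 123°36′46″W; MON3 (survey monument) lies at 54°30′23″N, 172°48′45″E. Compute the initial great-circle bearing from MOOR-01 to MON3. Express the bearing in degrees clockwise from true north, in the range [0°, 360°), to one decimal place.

326.8°

MOOR-01: φ = +3.92556°, λ = -123.61278°
MON3: φ = +54.50639°, λ = +172.81250°
Δλ = -63.5747°
y = sin Δλ · cos φ₂ = -0.519947
x = cos φ₁ sin φ₂ − sin φ₁ cos φ₂ cos Δλ = 0.794581
θ = atan2(y, x) = -33.1994° → 326.8006° (mod 360°)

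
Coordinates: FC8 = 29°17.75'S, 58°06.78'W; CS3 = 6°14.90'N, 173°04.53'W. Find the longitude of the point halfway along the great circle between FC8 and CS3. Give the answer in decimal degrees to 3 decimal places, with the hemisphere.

FC8: φ = -29.29583°, λ = -58.11300°
CS3: φ = +6.24833°, λ = -173.07550°
Bx = cos φ₂ cos Δλ = -0.419518,  By = cos φ₂ sin Δλ = -0.901199
φₘ = atan2(sin φ₁ + sin φ₂, √((cos φ₁ + Bx)² + By²)) = -20.67093°
λₘ = λ₁ + atan2(By, cos φ₁ + Bx) = -121.44695°

121.447°W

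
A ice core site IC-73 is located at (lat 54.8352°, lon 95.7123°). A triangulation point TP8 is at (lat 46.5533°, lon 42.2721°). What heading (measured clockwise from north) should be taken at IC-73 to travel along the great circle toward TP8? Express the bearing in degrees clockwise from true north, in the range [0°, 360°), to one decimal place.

278.6°

Δλ = -53.4402°
y = sin Δλ · cos φ₂ = -0.552369
x = cos φ₁ sin φ₂ − sin φ₁ cos φ₂ cos Δλ = 0.083266
θ = atan2(y, x) = -81.4275° → 278.5725° (mod 360°)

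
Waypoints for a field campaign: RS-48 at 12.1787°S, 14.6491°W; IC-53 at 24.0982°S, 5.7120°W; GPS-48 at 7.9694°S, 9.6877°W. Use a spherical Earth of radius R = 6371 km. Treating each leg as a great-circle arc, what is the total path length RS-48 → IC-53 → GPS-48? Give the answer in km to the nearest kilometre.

3469 km

RS-48→IC-53: c = 0.255228 rad, d = 1626.06 km
IC-53→GPS-48: c = 0.289229 rad, d = 1842.68 km
Total = 1626.06 + 1842.68 = 3468.73 km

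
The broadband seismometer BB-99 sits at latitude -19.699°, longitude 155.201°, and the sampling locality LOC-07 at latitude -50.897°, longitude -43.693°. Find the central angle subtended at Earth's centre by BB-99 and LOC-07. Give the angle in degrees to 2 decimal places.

Δφ = -31.1980°,  Δλ = 161.1060°
a = sin²(Δφ/2) + cos φ₁ cos φ₂ sin²(Δλ/2) = 0.650116
c = 2·arcsin(√a) = 1.875733 rad = 107.4716°

107.47°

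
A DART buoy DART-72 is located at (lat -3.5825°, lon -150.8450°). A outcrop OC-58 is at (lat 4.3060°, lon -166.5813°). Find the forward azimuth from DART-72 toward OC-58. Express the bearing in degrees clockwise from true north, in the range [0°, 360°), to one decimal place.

296.5°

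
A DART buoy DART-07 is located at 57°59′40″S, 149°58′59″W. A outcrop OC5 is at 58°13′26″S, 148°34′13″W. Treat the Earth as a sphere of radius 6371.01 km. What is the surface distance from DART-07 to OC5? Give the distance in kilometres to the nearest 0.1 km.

86.8 km

DART-07: φ = -57.99444°, λ = -149.98306°
OC5: φ = -58.22389°, λ = -148.57028°
Δφ = -0.2294°,  Δλ = 1.4128°
a = sin²(Δφ/2) + cos φ₁ cos φ₂ sin²(Δλ/2) = 0.000046
c = 2·arcsin(√a) = 0.013628 rad = 0.7808°
d = R·c = 6371.01 × 0.013628 = 86.8 km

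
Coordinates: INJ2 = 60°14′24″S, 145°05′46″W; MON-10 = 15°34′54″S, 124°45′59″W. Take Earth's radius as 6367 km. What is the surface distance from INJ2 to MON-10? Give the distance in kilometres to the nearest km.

INJ2: φ = -60.24000°, λ = -145.09611°
MON-10: φ = -15.58167°, λ = -124.76639°
Δφ = 44.6583°,  Δλ = 20.3297°
a = sin²(Δφ/2) + cos φ₁ cos φ₂ sin²(Δλ/2) = 0.159236
c = 2·arcsin(√a) = 0.820948 rad = 47.0369°
d = R·c = 6367 × 0.820948 = 5227.0 km

5227 km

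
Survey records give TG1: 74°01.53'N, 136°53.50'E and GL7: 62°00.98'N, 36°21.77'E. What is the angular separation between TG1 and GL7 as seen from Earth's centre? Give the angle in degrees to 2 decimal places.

TG1: φ = +74.02550°, λ = +136.89167°
GL7: φ = +62.01633°, λ = +36.36283°
Δφ = -12.0092°,  Δλ = -100.5288°
a = sin²(Δφ/2) + cos φ₁ cos φ₂ sin²(Δλ/2) = 0.087308
c = 2·arcsin(√a) = 0.599914 rad = 34.3726°

34.37°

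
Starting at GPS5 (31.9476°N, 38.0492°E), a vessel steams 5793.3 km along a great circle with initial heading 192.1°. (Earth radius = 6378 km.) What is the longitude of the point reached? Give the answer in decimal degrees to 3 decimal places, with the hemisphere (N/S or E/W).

27.970°E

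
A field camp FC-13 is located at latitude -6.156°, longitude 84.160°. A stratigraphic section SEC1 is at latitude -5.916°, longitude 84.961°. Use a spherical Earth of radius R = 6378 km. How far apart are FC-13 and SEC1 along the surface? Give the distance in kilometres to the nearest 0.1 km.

92.6 km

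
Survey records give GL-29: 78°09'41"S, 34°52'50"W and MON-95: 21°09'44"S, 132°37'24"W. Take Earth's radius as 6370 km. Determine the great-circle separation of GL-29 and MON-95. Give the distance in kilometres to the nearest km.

GL-29: φ = -78.16139°, λ = -34.88056°
MON-95: φ = -21.16222°, λ = -132.62333°
Δφ = 56.9992°,  Δλ = -97.7428°
a = sin²(Δφ/2) + cos φ₁ cos φ₂ sin²(Δλ/2) = 0.336222
c = 2·arcsin(√a) = 1.237082 rad = 70.8796°
d = R·c = 6370 × 1.237082 = 7880.2 km

7880 km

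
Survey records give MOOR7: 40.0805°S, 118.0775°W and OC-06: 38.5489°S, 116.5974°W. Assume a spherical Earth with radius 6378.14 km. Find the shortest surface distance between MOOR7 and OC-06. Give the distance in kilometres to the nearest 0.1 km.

212.9 km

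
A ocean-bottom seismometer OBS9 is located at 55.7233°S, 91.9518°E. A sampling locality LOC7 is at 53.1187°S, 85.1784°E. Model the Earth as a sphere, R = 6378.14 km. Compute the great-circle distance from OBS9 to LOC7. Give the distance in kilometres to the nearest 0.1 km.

525.5 km

Δφ = 2.6046°,  Δλ = -6.7734°
a = sin²(Δφ/2) + cos φ₁ cos φ₂ sin²(Δλ/2) = 0.001696
c = 2·arcsin(√a) = 0.082391 rad = 4.7207°
d = R·c = 6378.14 × 0.082391 = 525.5 km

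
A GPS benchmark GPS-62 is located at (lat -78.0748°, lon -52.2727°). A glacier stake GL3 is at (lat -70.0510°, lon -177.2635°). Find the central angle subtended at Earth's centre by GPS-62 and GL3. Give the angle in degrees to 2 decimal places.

Δφ = 8.0238°,  Δλ = -124.9908°
a = sin²(Δφ/2) + cos φ₁ cos φ₂ sin²(Δλ/2) = 0.060359
c = 2·arcsin(√a) = 0.496444 rad = 28.4441°

28.44°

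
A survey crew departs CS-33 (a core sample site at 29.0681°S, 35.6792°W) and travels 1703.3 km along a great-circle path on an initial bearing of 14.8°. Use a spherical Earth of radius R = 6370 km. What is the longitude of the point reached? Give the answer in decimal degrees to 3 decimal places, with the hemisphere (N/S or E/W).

31.687°W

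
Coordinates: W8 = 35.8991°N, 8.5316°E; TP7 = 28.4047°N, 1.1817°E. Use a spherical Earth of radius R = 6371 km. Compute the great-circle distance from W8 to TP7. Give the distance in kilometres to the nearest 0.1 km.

1082.4 km

Δφ = -7.4944°,  Δλ = -7.3499°
a = sin²(Δφ/2) + cos φ₁ cos φ₂ sin²(Δλ/2) = 0.007198
c = 2·arcsin(√a) = 0.169892 rad = 9.7341°
d = R·c = 6371 × 0.169892 = 1082.4 km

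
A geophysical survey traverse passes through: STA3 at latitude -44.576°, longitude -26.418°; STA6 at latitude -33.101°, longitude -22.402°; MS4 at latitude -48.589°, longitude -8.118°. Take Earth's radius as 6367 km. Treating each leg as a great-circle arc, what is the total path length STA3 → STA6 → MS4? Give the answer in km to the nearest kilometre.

3412 km

STA3→STA6: c = 0.207513 rad, d = 1321.23 km
STA6→MS4: c = 0.328411 rad, d = 2090.99 km
Total = 1321.23 + 2090.99 = 3412.23 km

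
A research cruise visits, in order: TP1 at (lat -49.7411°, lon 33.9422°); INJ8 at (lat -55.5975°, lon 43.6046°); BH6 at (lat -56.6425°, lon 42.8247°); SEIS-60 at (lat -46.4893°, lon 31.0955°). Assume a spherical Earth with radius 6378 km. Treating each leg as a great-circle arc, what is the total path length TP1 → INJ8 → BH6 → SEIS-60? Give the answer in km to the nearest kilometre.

TP1→INJ8: c = 0.144341 rad, d = 920.60 km
INJ8→BH6: c = 0.019754 rad, d = 125.99 km
BH6→SEIS-60: c = 0.217523 rad, d = 1387.36 km
Total = 920.60 + 125.99 + 1387.36 = 2433.96 km

2434 km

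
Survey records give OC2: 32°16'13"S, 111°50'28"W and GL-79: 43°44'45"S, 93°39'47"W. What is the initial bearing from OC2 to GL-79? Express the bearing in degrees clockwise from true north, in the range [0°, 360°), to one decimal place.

OC2: φ = -32.27028°, λ = -111.84111°
GL-79: φ = -43.74583°, λ = -93.66306°
Δλ = 18.1781°
y = sin Δλ · cos φ₂ = 0.225372
x = cos φ₁ sin φ₂ − sin φ₁ cos φ₂ cos Δλ = -0.218200
θ = atan2(y, x) = 134.0736° → 134.0736° (mod 360°)

134.1°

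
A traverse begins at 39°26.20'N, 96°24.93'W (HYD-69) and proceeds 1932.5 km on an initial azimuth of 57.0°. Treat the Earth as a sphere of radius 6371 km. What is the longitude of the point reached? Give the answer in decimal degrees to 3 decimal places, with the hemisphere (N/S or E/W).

HYD-69: φ = +39.43667°, λ = -96.41550°
δ = d/R = 1932.5/6371 = 0.303328 rad
φ₂ = arcsin(sin φ₁ cos δ + cos φ₁ sin δ cos θ)
   = arcsin(0.63522·0.95435 + 0.77233·0.29870·0.54464) = 47.04335°
λ₂ = λ₁ + atan2(sin θ sin δ cos φ₁, cos δ − sin φ₁ sin φ₂) = -74.84694°

74.847°W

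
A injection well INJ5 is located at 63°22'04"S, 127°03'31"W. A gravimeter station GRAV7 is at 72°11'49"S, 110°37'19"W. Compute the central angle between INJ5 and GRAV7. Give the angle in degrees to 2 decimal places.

10.72°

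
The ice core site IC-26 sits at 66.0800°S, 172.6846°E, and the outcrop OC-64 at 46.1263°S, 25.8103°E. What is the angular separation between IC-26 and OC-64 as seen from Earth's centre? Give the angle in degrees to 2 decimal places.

Δφ = 19.9537°,  Δλ = -146.8743°
a = sin²(Δφ/2) + cos φ₁ cos φ₂ sin²(Δλ/2) = 0.288193
c = 2·arcsin(√a) = 1.133364 rad = 64.9370°

64.94°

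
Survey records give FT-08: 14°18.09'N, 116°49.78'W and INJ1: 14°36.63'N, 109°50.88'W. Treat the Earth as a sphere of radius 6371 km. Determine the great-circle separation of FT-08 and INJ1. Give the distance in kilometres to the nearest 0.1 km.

752.5 km

FT-08: φ = +14.30150°, λ = -116.82967°
INJ1: φ = +14.61050°, λ = -109.84800°
Δφ = 0.3090°,  Δλ = 6.9817°
a = sin²(Δφ/2) + cos φ₁ cos φ₂ sin²(Δλ/2) = 0.003484
c = 2·arcsin(√a) = 0.118114 rad = 6.7674°
d = R·c = 6371 × 0.118114 = 752.5 km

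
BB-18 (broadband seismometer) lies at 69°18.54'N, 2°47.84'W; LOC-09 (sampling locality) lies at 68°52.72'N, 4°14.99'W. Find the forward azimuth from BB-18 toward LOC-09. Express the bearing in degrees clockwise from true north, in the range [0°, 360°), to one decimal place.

BB-18: φ = +69.30900°, λ = -2.79733°
LOC-09: φ = +68.87867°, λ = -4.24983°
Δλ = -1.4525°
y = sin Δλ · cos φ₂ = -0.009134
x = cos φ₁ sin φ₂ − sin φ₁ cos φ₂ cos Δλ = -0.007402
θ = atan2(y, x) = -129.0217° → 230.9783° (mod 360°)

231.0°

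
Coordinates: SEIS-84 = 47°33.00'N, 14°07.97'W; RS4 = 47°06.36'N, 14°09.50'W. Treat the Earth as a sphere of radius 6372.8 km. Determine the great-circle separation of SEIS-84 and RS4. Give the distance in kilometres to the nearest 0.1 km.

49.4 km

SEIS-84: φ = +47.55000°, λ = -14.13283°
RS4: φ = +47.10600°, λ = -14.15833°
Δφ = -0.4440°,  Δλ = -0.0255°
a = sin²(Δφ/2) + cos φ₁ cos φ₂ sin²(Δλ/2) = 0.000015
c = 2·arcsin(√a) = 0.007755 rad = 0.4443°
d = R·c = 6372.8 × 0.007755 = 49.4 km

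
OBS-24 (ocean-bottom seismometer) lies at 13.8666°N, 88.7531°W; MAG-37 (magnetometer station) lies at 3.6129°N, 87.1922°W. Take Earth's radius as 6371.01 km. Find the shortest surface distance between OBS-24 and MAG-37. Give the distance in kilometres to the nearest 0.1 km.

Δφ = -10.2537°,  Δλ = 1.5609°
a = sin²(Δφ/2) + cos φ₁ cos φ₂ sin²(Δλ/2) = 0.008165
c = 2·arcsin(√a) = 0.180969 rad = 10.3688°
d = R·c = 6371.01 × 0.180969 = 1153.0 km

1153.0 km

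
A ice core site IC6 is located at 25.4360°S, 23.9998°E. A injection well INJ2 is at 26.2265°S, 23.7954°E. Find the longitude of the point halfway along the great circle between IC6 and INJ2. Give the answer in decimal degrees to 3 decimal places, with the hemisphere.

Bx = cos φ₂ cos Δλ = 0.897048,  By = cos φ₂ sin Δλ = -0.003200
φₘ = atan2(sin φ₁ + sin φ₂, √((cos φ₁ + Bx)² + By²)) = -25.83129°
λₘ = λ₁ + atan2(By, cos φ₁ + Bx) = 23.89794°

23.898°E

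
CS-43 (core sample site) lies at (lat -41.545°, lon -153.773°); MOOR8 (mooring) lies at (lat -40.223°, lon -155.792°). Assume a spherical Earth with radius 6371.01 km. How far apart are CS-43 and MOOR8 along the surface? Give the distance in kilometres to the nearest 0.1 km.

Δφ = 1.3220°,  Δλ = -2.0190°
a = sin²(Δφ/2) + cos φ₁ cos φ₂ sin²(Δλ/2) = 0.000310
c = 2·arcsin(√a) = 0.035242 rad = 2.0192°
d = R·c = 6371.01 × 0.035242 = 224.5 km

224.5 km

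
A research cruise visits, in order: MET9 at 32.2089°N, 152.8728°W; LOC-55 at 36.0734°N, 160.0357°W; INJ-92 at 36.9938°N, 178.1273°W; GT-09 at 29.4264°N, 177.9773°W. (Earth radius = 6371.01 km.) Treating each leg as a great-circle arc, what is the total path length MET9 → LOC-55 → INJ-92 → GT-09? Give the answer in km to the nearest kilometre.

3245 km

MET9→LOC-55: c = 0.123456 rad, d = 786.54 km
LOC-55→INJ-92: c = 0.253840 rad, d = 1617.22 km
INJ-92→GT-09: c = 0.132094 rad, d = 841.57 km
Total = 786.54 + 1617.22 + 841.57 = 3245.33 km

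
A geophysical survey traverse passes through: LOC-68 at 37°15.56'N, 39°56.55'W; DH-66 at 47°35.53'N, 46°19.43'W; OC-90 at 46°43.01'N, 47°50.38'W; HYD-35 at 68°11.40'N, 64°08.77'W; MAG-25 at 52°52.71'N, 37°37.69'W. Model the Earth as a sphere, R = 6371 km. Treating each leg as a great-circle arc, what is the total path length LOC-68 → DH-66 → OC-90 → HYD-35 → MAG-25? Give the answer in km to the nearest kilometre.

LOC-68: φ = +37.25933°, λ = -39.94250°
DH-66: φ = +47.59217°, λ = -46.32383°
OC-90: φ = +46.71683°, λ = -47.83967°
HYD-35: φ = +68.19000°, λ = -64.14617°
MAG-25: φ = +52.87850°, λ = -37.62817°
LOC-68→DH-66: c = 0.198026 rad, d = 1261.63 km
DH-66→OC-90: c = 0.023602 rad, d = 150.37 km
OC-90→HYD-35: c = 0.401841 rad, d = 2560.13 km
HYD-35→MAG-25: c = 0.345474 rad, d = 2201.01 km
Total = 1261.63 + 150.37 + 2560.13 + 2201.01 = 6173.14 km

6173 km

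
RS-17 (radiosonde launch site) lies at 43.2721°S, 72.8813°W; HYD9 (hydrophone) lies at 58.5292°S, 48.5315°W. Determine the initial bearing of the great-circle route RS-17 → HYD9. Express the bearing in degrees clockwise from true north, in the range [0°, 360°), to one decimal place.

Δλ = 24.3498°
y = sin Δλ · cos φ₂ = 0.215250
x = cos φ₁ sin φ₂ − sin φ₁ cos φ₂ cos Δλ = -0.294984
θ = atan2(y, x) = 143.8817° → 143.8817° (mod 360°)

143.9°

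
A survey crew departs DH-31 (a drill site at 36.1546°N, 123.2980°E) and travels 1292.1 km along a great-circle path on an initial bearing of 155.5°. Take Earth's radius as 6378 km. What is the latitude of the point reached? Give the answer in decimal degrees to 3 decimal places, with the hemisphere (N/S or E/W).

25.472°N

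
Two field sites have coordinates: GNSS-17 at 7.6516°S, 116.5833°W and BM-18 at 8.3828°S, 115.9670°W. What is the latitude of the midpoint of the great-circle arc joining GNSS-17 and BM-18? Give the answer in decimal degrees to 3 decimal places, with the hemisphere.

Bx = cos φ₂ cos Δλ = 0.989259,  By = cos φ₂ sin Δλ = 0.010641
φₘ = atan2(sin φ₁ + sin φ₂, √((cos φ₁ + Bx)² + By²)) = -8.01731°
λₘ = λ₁ + atan2(By, cos φ₁ + Bx) = -116.27543°

8.017°S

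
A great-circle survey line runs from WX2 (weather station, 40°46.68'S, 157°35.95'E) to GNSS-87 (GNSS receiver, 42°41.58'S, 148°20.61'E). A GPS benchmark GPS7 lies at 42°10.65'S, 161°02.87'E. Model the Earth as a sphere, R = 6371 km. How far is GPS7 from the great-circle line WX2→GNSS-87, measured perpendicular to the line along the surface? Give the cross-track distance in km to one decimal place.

243.2 km

WX2: φ = -40.77800°, λ = +157.59917°
GNSS-87: φ = -42.69300°, λ = +148.34350°
GPS7: φ = -42.17750°, λ = +161.04783°
δ₁₃ = central angle WX2→GPS7 = 0.051280 rad  (haversine)
θ₁₃ = bearing WX2→GPS7 = 119.577°,  θ₁₂ = bearing WX2→GNSS-87 = 251.451°
dₓₜ = R·arcsin(sin δ₁₃ · sin(θ₁₃ − θ₁₂)) = 6371·arcsin(0.05126·sin(-131.875°)) = -243.219 km
|dₓₜ| = 243.219 km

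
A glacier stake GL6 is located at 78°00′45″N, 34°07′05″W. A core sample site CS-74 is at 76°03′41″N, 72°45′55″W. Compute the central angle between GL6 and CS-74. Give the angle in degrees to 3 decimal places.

GL6: φ = +78.01250°, λ = -34.11806°
CS-74: φ = +76.06139°, λ = -72.76528°
Δφ = -1.9511°,  Δλ = -38.6472°
a = sin²(Δφ/2) + cos φ₁ cos φ₂ sin²(Δλ/2) = 0.005768
c = 2·arcsin(√a) = 0.152042 rad = 8.7114°

8.711°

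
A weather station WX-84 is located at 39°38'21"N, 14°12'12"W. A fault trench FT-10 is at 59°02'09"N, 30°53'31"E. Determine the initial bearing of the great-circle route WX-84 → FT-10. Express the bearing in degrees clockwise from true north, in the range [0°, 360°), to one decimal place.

40.4°

WX-84: φ = +39.63917°, λ = -14.20333°
FT-10: φ = +59.03583°, λ = +30.89194°
Δλ = 45.0953°
y = sin Δλ · cos φ₂ = 0.364412
x = cos φ₁ sin φ₂ − sin φ₁ cos φ₂ cos Δλ = 0.428628
θ = atan2(y, x) = 40.3706° → 40.3706° (mod 360°)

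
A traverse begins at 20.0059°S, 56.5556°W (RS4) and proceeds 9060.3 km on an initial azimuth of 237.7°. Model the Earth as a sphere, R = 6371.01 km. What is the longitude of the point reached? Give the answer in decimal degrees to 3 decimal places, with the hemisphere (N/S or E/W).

149.404°W

δ = d/R = 9060.3/6371.01 = 1.422114 rad
φ₂ = arcsin(sin φ₁ cos δ + cos φ₁ sin δ cos θ)
   = arcsin(-0.34212·0.14814 + 0.93966·0.98897·-0.53435) = -33.17842°
λ₂ = λ₁ + atan2(sin θ sin δ cos φ₁, cos δ − sin φ₁ sin φ₂) = -149.40437°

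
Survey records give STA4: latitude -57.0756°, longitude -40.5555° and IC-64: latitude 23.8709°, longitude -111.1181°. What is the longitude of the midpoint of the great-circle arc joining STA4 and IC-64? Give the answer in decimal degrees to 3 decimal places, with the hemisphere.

86.041°W

Bx = cos φ₂ cos Δλ = 0.304311,  By = cos φ₂ sin Δλ = -0.862341
φₘ = atan2(sin φ₁ + sin φ₂, √((cos φ₁ + Bx)² + By²)) = -19.77178°
λₘ = λ₁ + atan2(By, cos φ₁ + Bx) = -86.04120°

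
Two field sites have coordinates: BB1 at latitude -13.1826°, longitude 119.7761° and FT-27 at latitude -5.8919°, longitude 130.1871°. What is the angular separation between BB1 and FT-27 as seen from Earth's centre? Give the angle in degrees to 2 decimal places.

Δφ = 7.2907°,  Δλ = 10.4110°
a = sin²(Δφ/2) + cos φ₁ cos φ₂ sin²(Δλ/2) = 0.012015
c = 2·arcsin(√a) = 0.219666 rad = 12.5859°

12.59°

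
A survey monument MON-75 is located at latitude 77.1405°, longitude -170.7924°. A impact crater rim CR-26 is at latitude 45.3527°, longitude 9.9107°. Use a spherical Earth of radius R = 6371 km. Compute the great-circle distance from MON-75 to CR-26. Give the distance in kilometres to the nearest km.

Δφ = -31.7878°,  Δλ = -179.2969°
a = sin²(Δφ/2) + cos φ₁ cos φ₂ sin²(Δλ/2) = 0.231394
c = 2·arcsin(√a) = 1.003669 rad = 57.5060°
d = R·c = 6371 × 1.003669 = 6394.4 km

6394 km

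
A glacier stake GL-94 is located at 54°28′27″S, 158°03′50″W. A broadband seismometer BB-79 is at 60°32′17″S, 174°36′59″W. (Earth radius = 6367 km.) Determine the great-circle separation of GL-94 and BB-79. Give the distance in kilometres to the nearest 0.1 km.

GL-94: φ = -54.47417°, λ = -158.06389°
BB-79: φ = -60.53806°, λ = -174.61639°
Δφ = -6.0639°,  Δλ = -16.5525°
a = sin²(Δφ/2) + cos φ₁ cos φ₂ sin²(Δλ/2) = 0.008719
c = 2·arcsin(√a) = 0.187029 rad = 10.7160°
d = R·c = 6367 × 0.187029 = 1190.8 km

1190.8 km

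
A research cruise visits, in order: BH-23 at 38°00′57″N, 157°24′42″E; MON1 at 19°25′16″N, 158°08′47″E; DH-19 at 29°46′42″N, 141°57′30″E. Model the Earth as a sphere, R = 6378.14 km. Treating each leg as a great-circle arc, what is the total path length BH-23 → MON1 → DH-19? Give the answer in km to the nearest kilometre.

BH-23: φ = +38.01583°, λ = +157.41167°
MON1: φ = +19.42111°, λ = +158.14639°
DH-19: φ = +29.77833°, λ = +141.95833°
BH-23→MON1: c = 0.324731 rad, d = 2071.18 km
MON1→DH-19: c = 0.313528 rad, d = 1999.73 km
Total = 2071.18 + 1999.73 = 4070.91 km

4071 km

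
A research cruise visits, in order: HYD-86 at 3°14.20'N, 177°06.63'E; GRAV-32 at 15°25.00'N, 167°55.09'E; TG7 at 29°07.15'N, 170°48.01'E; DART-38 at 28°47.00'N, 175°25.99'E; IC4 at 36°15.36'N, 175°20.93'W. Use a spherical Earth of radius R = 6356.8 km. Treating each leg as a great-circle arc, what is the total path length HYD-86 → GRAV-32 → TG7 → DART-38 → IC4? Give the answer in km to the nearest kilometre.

4879 km

HYD-86: φ = +3.23667°, λ = +177.11050°
GRAV-32: φ = +15.41667°, λ = +167.91817°
TG7: φ = +29.11917°, λ = +170.80017°
DART-38: φ = +28.78333°, λ = +175.43317°
IC4: φ = +36.25600°, λ = -175.34883°
HYD-86→GRAV-32: c = 0.264860 rad, d = 1683.66 km
GRAV-32→TG7: c = 0.243610 rad, d = 1548.58 km
TG7→DART-38: c = 0.070994 rad, d = 451.29 km
DART-38→IC4: c = 0.188000 rad, d = 1195.08 km
Total = 1683.66 + 1548.58 + 451.29 + 1195.08 = 4878.61 km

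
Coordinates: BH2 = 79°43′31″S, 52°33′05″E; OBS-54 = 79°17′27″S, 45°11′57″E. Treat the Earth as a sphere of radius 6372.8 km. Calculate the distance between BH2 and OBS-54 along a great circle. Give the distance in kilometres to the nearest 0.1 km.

BH2: φ = -79.72528°, λ = +52.55139°
OBS-54: φ = -79.29083°, λ = +45.19917°
Δφ = 0.4344°,  Δλ = -7.3522°
a = sin²(Δφ/2) + cos φ₁ cos φ₂ sin²(Δλ/2) = 0.000151
c = 2·arcsin(√a) = 0.024547 rad = 1.4064°
d = R·c = 6372.8 × 0.024547 = 156.4 km

156.4 km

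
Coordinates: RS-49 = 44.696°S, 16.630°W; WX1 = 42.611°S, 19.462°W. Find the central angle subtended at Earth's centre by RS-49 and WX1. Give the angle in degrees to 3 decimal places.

Δφ = 2.0850°,  Δλ = -2.8320°
a = sin²(Δφ/2) + cos φ₁ cos φ₂ sin²(Δλ/2) = 0.000650
c = 2·arcsin(√a) = 0.051015 rad = 2.9229°

2.923°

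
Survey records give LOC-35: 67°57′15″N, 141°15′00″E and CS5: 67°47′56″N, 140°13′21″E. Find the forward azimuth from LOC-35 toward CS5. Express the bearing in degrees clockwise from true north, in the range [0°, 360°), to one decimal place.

LOC-35: φ = +67.95417°, λ = +141.25000°
CS5: φ = +67.79889°, λ = +140.22250°
Δλ = -1.0275°
y = sin Δλ · cos φ₂ = -0.006776
x = cos φ₁ sin φ₂ − sin φ₁ cos φ₂ cos Δλ = -0.002654
θ = atan2(y, x) = -111.3879° → 248.6121° (mod 360°)

248.6°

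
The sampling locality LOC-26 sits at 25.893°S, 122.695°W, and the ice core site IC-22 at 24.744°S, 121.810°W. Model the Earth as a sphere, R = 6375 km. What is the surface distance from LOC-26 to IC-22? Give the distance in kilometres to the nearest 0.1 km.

155.8 km

Δφ = 1.1490°,  Δλ = 0.8850°
a = sin²(Δφ/2) + cos φ₁ cos φ₂ sin²(Δλ/2) = 0.000149
c = 2·arcsin(√a) = 0.024436 rad = 1.4001°
d = R·c = 6375 × 0.024436 = 155.8 km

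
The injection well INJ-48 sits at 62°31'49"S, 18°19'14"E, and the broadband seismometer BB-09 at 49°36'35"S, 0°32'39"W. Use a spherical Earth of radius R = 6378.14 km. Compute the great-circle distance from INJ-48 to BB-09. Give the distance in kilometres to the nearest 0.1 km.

INJ-48: φ = -62.53028°, λ = +18.32056°
BB-09: φ = -49.60972°, λ = -0.54417°
Δφ = 12.9206°,  Δλ = -18.8647°
a = sin²(Δφ/2) + cos φ₁ cos φ₂ sin²(Δλ/2) = 0.020687
c = 2·arcsin(√a) = 0.288663 rad = 16.5392°
d = R·c = 6378.14 × 0.288663 = 1841.1 km

1841.1 km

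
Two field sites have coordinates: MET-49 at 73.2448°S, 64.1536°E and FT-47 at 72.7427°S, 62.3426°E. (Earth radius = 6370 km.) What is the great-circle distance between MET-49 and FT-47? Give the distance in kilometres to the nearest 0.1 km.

81.1 km

Δφ = 0.5021°,  Δλ = -1.8110°
a = sin²(Δφ/2) + cos φ₁ cos φ₂ sin²(Δλ/2) = 0.000041
c = 2·arcsin(√a) = 0.012737 rad = 0.7298°
d = R·c = 6370 × 0.012737 = 81.1 km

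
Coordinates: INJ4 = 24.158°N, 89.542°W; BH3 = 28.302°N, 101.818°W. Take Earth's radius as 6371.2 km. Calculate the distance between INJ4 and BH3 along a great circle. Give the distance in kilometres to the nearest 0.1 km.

Δφ = 4.1440°,  Δλ = -12.2760°
a = sin²(Δφ/2) + cos φ₁ cos φ₂ sin²(Δλ/2) = 0.010492
c = 2·arcsin(√a) = 0.205217 rad = 11.7581°
d = R·c = 6371.2 × 0.205217 = 1307.5 km

1307.5 km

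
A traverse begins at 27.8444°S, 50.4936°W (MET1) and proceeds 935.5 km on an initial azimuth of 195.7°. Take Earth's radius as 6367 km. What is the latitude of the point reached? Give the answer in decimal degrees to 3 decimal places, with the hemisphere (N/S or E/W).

δ = d/R = 935.5/6367 = 0.146929 rad
φ₂ = arcsin(sin φ₁ cos δ + cos φ₁ sin δ cos θ)
   = arcsin(-0.46707·0.98923 + 0.88422·0.14640·-0.96269) = -35.92040°
λ₂ = λ₁ + atan2(sin θ sin δ cos φ₁, cos δ − sin φ₁ sin φ₂) = -53.29758°

35.920°S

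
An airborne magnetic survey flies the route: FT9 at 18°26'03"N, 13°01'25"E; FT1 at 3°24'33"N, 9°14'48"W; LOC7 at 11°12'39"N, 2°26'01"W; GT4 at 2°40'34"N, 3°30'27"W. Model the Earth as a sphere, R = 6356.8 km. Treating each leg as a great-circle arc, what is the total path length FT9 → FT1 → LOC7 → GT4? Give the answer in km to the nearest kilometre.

5036 km

FT9: φ = +18.43417°, λ = +13.02361°
FT1: φ = +3.40917°, λ = -9.24667°
LOC7: φ = +11.21083°, λ = -2.43361°
GT4: φ = +2.67611°, λ = -3.50750°
FT9→FT1: c = 0.461979 rad, d = 2936.71 km
FT1→LOC7: c = 0.180080 rad, d = 1144.73 km
LOC7→GT4: c = 0.150114 rad, d = 954.25 km
Total = 2936.71 + 1144.73 + 954.25 = 5035.69 km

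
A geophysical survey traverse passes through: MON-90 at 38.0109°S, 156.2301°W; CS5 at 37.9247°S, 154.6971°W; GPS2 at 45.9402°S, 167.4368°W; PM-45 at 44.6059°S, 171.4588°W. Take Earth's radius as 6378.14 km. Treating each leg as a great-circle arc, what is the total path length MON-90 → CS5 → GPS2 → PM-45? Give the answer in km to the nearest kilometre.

1862 km

MON-90→CS5: c = 0.021147 rad, d = 134.88 km
CS5→GPS2: c = 0.216170 rad, d = 1378.76 km
GPS2→PM-45: c = 0.054605 rad, d = 348.28 km
Total = 134.88 + 1378.76 + 348.28 = 1861.92 km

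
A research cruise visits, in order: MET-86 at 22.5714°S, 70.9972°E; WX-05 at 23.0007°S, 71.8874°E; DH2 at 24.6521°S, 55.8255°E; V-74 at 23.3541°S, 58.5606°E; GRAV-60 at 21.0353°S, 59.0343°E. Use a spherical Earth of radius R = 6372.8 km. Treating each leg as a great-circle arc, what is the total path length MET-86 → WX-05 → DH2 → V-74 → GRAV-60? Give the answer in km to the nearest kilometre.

2322 km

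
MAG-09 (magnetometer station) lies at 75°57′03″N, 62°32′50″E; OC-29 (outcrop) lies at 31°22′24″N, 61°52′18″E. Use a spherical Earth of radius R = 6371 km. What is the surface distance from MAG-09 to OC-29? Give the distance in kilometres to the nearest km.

4957 km

MAG-09: φ = +75.95083°, λ = +62.54722°
OC-29: φ = +31.37333°, λ = +61.87167°
Δφ = -44.5775°,  Δλ = -0.6756°
a = sin²(Δφ/2) + cos φ₁ cos φ₂ sin²(Δλ/2) = 0.143856
c = 2·arcsin(√a) = 0.778045 rad = 44.5787°
d = R·c = 6371 × 0.778045 = 4956.9 km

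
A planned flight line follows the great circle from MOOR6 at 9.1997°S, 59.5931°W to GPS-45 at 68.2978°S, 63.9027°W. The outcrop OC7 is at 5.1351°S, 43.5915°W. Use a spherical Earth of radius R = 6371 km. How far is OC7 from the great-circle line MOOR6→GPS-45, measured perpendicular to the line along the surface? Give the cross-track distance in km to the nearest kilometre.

1757 km

δ₁₃ = central angle MOOR6→OC7 = 0.285962 rad  (haversine)
θ₁₃ = bearing MOOR6→OC7 = 76.738°,  θ₁₂ = bearing MOOR6→GPS-45 = 181.854°
dₓₜ = R·arcsin(sin δ₁₃ · sin(θ₁₃ − θ₁₂)) = 6371·arcsin(0.28208·sin(-105.117°)) = -1757.142 km
|dₓₜ| = 1757.142 km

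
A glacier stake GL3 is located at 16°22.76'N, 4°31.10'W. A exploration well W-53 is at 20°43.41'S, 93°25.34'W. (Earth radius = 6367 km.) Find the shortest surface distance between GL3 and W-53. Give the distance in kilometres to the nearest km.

10528 km

GL3: φ = +16.37933°, λ = -4.51833°
W-53: φ = -20.72350°, λ = -93.42233°
Δφ = -37.1028°,  Δλ = -88.9040°
a = sin²(Δφ/2) + cos φ₁ cos φ₂ sin²(Δλ/2) = 0.541311
c = 2·arcsin(√a) = 1.653513 rad = 94.7393°
d = R·c = 6367 × 1.653513 = 10527.9 km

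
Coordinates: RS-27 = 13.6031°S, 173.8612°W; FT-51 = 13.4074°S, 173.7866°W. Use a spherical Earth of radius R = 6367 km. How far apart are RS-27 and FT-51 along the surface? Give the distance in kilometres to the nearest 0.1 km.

23.2 km

Δφ = 0.1957°,  Δλ = 0.0746°
a = sin²(Δφ/2) + cos φ₁ cos φ₂ sin²(Δλ/2) = 0.000003
c = 2·arcsin(√a) = 0.003643 rad = 0.2087°
d = R·c = 6367 × 0.003643 = 23.2 km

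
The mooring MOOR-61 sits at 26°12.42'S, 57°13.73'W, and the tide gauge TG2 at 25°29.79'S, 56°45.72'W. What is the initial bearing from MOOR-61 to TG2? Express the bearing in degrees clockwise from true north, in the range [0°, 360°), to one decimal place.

30.7°

MOOR-61: φ = -26.20700°, λ = -57.22883°
TG2: φ = -25.49650°, λ = -56.76200°
Δλ = 0.4668°
y = sin Δλ · cos φ₂ = 0.007354
x = cos φ₁ sin φ₂ − sin φ₁ cos φ₂ cos Δλ = 0.012387
θ = atan2(y, x) = 30.6977° → 30.6977° (mod 360°)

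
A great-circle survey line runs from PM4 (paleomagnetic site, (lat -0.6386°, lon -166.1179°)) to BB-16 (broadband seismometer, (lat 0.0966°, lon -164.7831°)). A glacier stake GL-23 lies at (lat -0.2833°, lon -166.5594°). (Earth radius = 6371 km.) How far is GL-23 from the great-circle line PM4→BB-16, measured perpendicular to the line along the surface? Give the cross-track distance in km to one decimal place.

δ₁₃ = central angle PM4→GL-23 = 0.009891 rad  (haversine)
θ₁₃ = bearing PM4→GL-23 = 308.825°,  θ₁₂ = bearing PM4→BB-16 = 61.158°
dₓₜ = R·arcsin(sin δ₁₃ · sin(θ₁₃ − θ₁₂)) = 6371·arcsin(0.00989·sin(247.666°)) = -58.287 km
|dₓₜ| = 58.287 km

58.3 km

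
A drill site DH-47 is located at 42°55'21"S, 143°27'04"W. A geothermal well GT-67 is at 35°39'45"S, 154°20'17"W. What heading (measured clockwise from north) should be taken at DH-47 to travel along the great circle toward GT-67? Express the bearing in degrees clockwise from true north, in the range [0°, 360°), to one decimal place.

307.2°

DH-47: φ = -42.92250°, λ = -143.45111°
GT-67: φ = -35.66250°, λ = -154.33806°
Δλ = -10.8869°
y = sin Δλ · cos φ₂ = -0.153452
x = cos φ₁ sin φ₂ − sin φ₁ cos φ₂ cos Δλ = 0.116414
θ = atan2(y, x) = -52.8148° → 307.1852° (mod 360°)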